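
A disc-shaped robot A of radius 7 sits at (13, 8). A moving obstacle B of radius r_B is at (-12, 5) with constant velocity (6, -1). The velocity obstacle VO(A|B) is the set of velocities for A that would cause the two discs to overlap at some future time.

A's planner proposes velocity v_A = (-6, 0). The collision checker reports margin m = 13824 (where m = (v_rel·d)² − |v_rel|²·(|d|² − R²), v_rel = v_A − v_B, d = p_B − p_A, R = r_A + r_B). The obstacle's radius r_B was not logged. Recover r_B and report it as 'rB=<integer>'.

m = 13824
d = (-25, -3);  v_rel = (-12, 1),  |v_rel|² = 145
v_rel×d = (-12)·(-3) − (1)·(-25) = 61
since m = R²·145 − 61²:  R² = (3721 + 13824) / 145 = 121
R = √121 = 11  ⇒  r_B = 11 − 7 = 4

rB=4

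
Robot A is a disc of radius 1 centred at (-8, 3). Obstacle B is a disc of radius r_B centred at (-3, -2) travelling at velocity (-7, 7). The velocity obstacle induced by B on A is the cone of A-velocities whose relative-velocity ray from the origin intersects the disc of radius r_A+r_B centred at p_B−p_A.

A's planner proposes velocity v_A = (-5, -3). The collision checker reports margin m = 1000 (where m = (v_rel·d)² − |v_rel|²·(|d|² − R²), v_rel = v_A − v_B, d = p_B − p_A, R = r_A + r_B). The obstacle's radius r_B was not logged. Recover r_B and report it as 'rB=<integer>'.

m = 1000
d = (5, -5);  v_rel = (2, -10),  |v_rel|² = 104
v_rel×d = (2)·(-5) − (-10)·(5) = 40
since m = R²·104 − 40²:  R² = (1600 + 1000) / 104 = 25
R = √25 = 5  ⇒  r_B = 5 − 1 = 4

rB=4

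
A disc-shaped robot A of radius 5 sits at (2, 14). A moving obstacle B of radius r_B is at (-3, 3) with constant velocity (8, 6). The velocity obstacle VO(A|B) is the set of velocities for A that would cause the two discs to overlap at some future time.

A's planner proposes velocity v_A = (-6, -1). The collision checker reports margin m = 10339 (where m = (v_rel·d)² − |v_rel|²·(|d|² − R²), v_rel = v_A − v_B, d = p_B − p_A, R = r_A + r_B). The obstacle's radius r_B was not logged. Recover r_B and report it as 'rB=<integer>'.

m = 10339
d = (-5, -11);  v_rel = (-14, -7),  |v_rel|² = 245
v_rel×d = (-14)·(-11) − (-7)·(-5) = 119
since m = R²·245 − 119²:  R² = (14161 + 10339) / 245 = 100
R = √100 = 10  ⇒  r_B = 10 − 5 = 5

rB=5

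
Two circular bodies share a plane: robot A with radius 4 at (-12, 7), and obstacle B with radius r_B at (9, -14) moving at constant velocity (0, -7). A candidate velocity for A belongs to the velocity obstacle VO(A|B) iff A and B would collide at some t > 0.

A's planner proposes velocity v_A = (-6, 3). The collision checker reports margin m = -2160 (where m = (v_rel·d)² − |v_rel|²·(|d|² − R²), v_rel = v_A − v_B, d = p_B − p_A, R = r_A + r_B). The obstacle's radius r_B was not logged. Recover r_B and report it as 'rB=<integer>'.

m = -2160
d = (21, -21);  v_rel = (-6, 10),  |v_rel|² = 136
v_rel×d = (-6)·(-21) − (10)·(21) = -84
since m = R²·136 − (-84)²:  R² = (7056 + -2160) / 136 = 36
R = √36 = 6  ⇒  r_B = 6 − 4 = 2

rB=2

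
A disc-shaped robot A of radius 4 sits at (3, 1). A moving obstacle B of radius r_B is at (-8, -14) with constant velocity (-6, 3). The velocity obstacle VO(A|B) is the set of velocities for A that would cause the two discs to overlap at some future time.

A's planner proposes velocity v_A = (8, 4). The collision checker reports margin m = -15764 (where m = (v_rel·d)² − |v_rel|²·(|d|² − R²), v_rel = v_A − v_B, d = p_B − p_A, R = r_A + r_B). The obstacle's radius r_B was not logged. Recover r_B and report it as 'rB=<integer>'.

m = -15764
d = (-11, -15);  v_rel = (14, 1),  |v_rel|² = 197
v_rel×d = (14)·(-15) − (1)·(-11) = -199
since m = R²·197 − (-199)²:  R² = (39601 + -15764) / 197 = 121
R = √121 = 11  ⇒  r_B = 11 − 4 = 7

rB=7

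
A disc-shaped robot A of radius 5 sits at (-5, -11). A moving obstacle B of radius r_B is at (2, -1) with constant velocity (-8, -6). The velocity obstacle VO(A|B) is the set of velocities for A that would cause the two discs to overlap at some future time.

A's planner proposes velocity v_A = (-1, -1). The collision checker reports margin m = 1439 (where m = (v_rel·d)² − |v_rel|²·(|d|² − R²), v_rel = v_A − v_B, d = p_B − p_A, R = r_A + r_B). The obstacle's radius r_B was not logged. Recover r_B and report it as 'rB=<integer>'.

m = 1439
d = (7, 10);  v_rel = (7, 5),  |v_rel|² = 74
v_rel×d = (7)·(10) − (5)·(7) = 35
since m = R²·74 − 35²:  R² = (1225 + 1439) / 74 = 36
R = √36 = 6  ⇒  r_B = 6 − 5 = 1

rB=1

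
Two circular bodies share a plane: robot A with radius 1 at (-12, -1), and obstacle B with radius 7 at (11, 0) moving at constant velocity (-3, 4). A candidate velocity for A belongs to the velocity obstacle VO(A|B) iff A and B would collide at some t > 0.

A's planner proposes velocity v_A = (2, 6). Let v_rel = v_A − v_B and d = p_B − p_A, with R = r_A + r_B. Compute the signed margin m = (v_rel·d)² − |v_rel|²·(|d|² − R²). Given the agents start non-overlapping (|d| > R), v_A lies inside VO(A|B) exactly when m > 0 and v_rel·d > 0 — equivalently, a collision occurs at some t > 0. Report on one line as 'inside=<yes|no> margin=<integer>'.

d = (23, 1),  |d|² = 530;  R = 1+7 = 8,  c = 530−8² = 466
v_rel = (5, 2),  |v_rel|² = 29;  v_rel·d = (5)·(23) + (2)·(1) = 117
29·t² − 234·t + 466 = 0  ⇒  m = 117² − 29·466 = 175
m = 175 > 0,  v_rel·d = 117 > 0  ⇒  inside

inside=yes margin=175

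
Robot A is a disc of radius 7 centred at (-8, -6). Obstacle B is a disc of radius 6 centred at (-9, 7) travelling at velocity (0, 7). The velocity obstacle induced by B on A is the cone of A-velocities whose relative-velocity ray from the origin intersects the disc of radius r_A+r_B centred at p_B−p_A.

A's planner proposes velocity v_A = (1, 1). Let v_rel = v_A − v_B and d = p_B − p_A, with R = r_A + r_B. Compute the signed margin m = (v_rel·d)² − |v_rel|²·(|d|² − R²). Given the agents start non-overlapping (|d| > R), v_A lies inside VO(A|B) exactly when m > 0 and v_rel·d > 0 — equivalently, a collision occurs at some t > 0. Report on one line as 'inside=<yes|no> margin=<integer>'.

d = (-1, 13),  |d|² = 170;  R = 7+6 = 13,  c = 170−13² = 1
v_rel = (1, -6),  |v_rel|² = 37;  v_rel·d = (1)·(-1) + (-6)·(13) = -79
37·t² + 158·t + 1 = 0  ⇒  m = (-79)² − 37·1 = 6204
m = 6204 > 0,  v_rel·d = -79 < 0  ⇒  outside

inside=no margin=6204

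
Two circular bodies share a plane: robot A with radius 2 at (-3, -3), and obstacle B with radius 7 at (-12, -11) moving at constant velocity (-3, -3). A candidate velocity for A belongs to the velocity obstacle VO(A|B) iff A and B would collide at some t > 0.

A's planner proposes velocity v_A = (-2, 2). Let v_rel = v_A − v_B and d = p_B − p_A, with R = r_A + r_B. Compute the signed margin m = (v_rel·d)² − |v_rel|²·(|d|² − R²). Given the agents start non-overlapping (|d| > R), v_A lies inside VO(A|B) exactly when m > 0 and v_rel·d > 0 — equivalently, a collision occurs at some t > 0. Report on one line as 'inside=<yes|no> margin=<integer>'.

d = (-9, -8),  |d|² = 145;  R = 2+7 = 9,  c = 145−9² = 64
v_rel = (1, 5),  |v_rel|² = 26;  v_rel·d = (1)·(-9) + (5)·(-8) = -49
26·t² + 98·t + 64 = 0  ⇒  m = (-49)² − 26·64 = 737
m = 737 > 0,  v_rel·d = -49 < 0  ⇒  outside

inside=no margin=737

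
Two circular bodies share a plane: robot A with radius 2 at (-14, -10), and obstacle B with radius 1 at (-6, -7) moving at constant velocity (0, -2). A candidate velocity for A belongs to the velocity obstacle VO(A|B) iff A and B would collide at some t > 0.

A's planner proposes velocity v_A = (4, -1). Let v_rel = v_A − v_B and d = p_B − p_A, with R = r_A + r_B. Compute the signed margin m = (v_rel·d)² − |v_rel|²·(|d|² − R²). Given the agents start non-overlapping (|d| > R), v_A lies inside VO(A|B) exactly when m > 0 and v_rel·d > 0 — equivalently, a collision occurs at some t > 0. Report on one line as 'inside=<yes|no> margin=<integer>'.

d = (8, 3),  |d|² = 73;  R = 2+1 = 3,  c = 73−3² = 64
v_rel = (4, 1),  |v_rel|² = 17;  v_rel·d = (4)·(8) + (1)·(3) = 35
17·t² − 70·t + 64 = 0  ⇒  m = 35² − 17·64 = 137
m = 137 > 0,  v_rel·d = 35 > 0  ⇒  inside

inside=yes margin=137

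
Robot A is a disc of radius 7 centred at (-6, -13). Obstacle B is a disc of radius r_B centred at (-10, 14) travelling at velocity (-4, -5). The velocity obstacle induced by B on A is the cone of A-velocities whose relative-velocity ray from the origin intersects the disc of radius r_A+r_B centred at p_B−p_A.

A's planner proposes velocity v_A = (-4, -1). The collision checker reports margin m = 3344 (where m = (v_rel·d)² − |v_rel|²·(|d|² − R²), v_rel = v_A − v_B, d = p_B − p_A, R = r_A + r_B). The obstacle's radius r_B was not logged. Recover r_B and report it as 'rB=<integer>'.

m = 3344
d = (-4, 27);  v_rel = (0, 4),  |v_rel|² = 16
v_rel×d = (0)·(27) − (4)·(-4) = 16
since m = R²·16 − 16²:  R² = (256 + 3344) / 16 = 225
R = √225 = 15  ⇒  r_B = 15 − 7 = 8

rB=8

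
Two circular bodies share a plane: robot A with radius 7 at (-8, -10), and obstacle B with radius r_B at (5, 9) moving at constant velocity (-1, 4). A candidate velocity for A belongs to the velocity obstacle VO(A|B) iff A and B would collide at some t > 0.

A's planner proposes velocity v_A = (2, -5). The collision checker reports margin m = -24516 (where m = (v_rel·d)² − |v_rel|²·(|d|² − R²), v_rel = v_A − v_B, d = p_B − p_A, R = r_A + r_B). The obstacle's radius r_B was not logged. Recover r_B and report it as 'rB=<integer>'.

m = -24516
d = (13, 19);  v_rel = (3, -9),  |v_rel|² = 90
v_rel×d = (3)·(19) − (-9)·(13) = 174
since m = R²·90 − 174²:  R² = (30276 + -24516) / 90 = 64
R = √64 = 8  ⇒  r_B = 8 − 7 = 1

rB=1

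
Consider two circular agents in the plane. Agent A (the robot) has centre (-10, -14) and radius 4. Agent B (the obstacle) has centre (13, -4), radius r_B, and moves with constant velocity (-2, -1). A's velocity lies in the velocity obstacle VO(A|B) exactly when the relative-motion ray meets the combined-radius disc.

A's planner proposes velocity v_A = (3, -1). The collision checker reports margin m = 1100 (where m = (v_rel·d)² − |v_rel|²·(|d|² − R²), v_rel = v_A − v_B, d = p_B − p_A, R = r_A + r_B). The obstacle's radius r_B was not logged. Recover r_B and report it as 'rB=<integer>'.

m = 1100
d = (23, 10);  v_rel = (5, 0),  |v_rel|² = 25
v_rel×d = (5)·(10) − (0)·(23) = 50
since m = R²·25 − 50²:  R² = (2500 + 1100) / 25 = 144
R = √144 = 12  ⇒  r_B = 12 − 4 = 8

rB=8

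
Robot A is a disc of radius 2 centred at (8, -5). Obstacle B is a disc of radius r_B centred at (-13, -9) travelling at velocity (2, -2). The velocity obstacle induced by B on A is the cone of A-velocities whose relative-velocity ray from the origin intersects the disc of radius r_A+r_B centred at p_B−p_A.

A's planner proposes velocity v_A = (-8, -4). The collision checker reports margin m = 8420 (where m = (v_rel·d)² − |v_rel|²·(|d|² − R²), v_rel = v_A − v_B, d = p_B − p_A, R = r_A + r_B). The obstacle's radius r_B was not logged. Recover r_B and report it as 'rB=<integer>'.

m = 8420
d = (-21, -4);  v_rel = (-10, -2),  |v_rel|² = 104
v_rel×d = (-10)·(-4) − (-2)·(-21) = -2
since m = R²·104 − (-2)²:  R² = (4 + 8420) / 104 = 81
R = √81 = 9  ⇒  r_B = 9 − 2 = 7

rB=7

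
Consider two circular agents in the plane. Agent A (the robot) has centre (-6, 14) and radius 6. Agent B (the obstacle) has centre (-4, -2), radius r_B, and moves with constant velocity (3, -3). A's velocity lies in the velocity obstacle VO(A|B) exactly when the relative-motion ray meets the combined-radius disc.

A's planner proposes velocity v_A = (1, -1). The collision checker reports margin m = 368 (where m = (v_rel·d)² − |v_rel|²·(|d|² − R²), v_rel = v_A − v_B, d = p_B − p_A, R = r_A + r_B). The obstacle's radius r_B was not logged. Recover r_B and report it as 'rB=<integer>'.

m = 368
d = (2, -16);  v_rel = (-2, 2),  |v_rel|² = 8
v_rel×d = (-2)·(-16) − (2)·(2) = 28
since m = R²·8 − 28²:  R² = (784 + 368) / 8 = 144
R = √144 = 12  ⇒  r_B = 12 − 6 = 6

rB=6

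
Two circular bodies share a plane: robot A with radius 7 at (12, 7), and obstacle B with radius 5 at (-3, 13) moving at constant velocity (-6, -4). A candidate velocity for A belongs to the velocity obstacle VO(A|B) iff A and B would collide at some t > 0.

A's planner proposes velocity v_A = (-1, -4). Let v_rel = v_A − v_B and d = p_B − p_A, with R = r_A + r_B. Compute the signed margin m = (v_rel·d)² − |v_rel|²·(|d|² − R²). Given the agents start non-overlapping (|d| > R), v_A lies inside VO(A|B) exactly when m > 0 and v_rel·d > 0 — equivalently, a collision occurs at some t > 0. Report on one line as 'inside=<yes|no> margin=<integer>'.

d = (-15, 6),  |d|² = 261;  R = 7+5 = 12,  c = 261−12² = 117
v_rel = (5, 0),  |v_rel|² = 25;  v_rel·d = (5)·(-15) + (0)·(6) = -75
25·t² + 150·t + 117 = 0  ⇒  m = (-75)² − 25·117 = 2700
m = 2700 > 0,  v_rel·d = -75 < 0  ⇒  outside

inside=no margin=2700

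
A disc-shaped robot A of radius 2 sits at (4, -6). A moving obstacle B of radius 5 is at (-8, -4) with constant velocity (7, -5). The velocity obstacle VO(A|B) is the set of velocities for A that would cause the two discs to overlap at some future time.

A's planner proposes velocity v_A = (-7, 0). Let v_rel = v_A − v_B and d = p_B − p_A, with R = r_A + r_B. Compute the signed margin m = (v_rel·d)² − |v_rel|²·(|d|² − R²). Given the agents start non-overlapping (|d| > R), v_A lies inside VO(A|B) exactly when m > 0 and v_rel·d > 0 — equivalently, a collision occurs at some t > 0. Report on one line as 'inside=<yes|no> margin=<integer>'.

d = (-12, 2),  |d|² = 148;  R = 2+5 = 7,  c = 148−7² = 99
v_rel = (-14, 5),  |v_rel|² = 221;  v_rel·d = (-14)·(-12) + (5)·(2) = 178
221·t² − 356·t + 99 = 0  ⇒  m = 178² − 221·99 = 9805
m = 9805 > 0,  v_rel·d = 178 > 0  ⇒  inside

inside=yes margin=9805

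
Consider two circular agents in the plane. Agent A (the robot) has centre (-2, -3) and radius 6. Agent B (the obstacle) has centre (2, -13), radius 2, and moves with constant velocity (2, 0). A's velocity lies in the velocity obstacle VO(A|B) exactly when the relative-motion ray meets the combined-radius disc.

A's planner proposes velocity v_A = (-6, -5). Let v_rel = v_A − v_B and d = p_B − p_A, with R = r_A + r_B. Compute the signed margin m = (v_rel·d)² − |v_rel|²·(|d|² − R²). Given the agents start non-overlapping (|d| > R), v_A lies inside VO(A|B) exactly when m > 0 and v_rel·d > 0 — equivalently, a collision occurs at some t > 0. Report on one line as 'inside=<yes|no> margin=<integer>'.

d = (4, -10),  |d|² = 116;  R = 6+2 = 8,  c = 116−8² = 52
v_rel = (-8, -5),  |v_rel|² = 89;  v_rel·d = (-8)·(4) + (-5)·(-10) = 18
89·t² − 36·t + 52 = 0  ⇒  m = 18² − 89·52 = -4304
m = -4304 < 0,  v_rel·d = 18 > 0  ⇒  outside

inside=no margin=-4304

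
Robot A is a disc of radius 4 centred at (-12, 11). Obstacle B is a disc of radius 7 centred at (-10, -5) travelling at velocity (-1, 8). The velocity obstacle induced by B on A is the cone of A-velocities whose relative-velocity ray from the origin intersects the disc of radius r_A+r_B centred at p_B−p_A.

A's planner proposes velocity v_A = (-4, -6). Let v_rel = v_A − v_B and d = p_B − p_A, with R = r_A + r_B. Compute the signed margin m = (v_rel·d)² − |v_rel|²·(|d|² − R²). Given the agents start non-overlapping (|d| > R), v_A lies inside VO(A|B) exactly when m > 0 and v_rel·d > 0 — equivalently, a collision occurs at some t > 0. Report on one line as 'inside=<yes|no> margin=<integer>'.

d = (2, -16),  |d|² = 260;  R = 4+7 = 11,  c = 260−11² = 139
v_rel = (-3, -14),  |v_rel|² = 205;  v_rel·d = (-3)·(2) + (-14)·(-16) = 218
205·t² − 436·t + 139 = 0  ⇒  m = 218² − 205·139 = 19029
m = 19029 > 0,  v_rel·d = 218 > 0  ⇒  inside

inside=yes margin=19029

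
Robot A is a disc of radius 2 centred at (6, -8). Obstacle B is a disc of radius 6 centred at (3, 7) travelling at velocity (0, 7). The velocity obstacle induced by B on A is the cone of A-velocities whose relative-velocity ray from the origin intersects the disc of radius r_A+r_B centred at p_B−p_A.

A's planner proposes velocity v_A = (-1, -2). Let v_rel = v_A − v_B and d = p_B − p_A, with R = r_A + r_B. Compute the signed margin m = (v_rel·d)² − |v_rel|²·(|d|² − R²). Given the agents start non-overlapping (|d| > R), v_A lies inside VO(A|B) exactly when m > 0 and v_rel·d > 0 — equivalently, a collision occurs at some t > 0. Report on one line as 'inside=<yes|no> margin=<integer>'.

d = (-3, 15),  |d|² = 234;  R = 2+6 = 8,  c = 234−8² = 170
v_rel = (-1, -9),  |v_rel|² = 82;  v_rel·d = (-1)·(-3) + (-9)·(15) = -132
82·t² + 264·t + 170 = 0  ⇒  m = (-132)² − 82·170 = 3484
m = 3484 > 0,  v_rel·d = -132 < 0  ⇒  outside

inside=no margin=3484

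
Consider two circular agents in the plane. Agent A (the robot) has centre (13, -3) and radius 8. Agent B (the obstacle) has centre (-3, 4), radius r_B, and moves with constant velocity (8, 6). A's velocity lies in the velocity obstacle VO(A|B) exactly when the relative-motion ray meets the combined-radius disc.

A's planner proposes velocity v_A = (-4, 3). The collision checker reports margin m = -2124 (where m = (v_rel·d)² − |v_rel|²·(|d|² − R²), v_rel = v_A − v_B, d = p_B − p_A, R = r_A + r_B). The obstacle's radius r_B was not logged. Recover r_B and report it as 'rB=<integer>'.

m = -2124
d = (-16, 7);  v_rel = (-12, -3),  |v_rel|² = 153
v_rel×d = (-12)·(7) − (-3)·(-16) = -132
since m = R²·153 − (-132)²:  R² = (17424 + -2124) / 153 = 100
R = √100 = 10  ⇒  r_B = 10 − 8 = 2

rB=2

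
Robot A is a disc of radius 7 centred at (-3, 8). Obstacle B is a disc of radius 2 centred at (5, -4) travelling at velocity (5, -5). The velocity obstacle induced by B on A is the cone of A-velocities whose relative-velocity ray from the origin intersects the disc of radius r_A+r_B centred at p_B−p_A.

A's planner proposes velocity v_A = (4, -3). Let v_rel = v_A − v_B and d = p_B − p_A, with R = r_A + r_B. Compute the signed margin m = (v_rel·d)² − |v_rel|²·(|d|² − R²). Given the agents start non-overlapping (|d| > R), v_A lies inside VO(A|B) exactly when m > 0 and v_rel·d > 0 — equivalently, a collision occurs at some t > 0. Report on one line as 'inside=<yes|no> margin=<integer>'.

d = (8, -12),  |d|² = 208;  R = 7+2 = 9,  c = 208−9² = 127
v_rel = (-1, 2),  |v_rel|² = 5;  v_rel·d = (-1)·(8) + (2)·(-12) = -32
5·t² + 64·t + 127 = 0  ⇒  m = (-32)² − 5·127 = 389
m = 389 > 0,  v_rel·d = -32 < 0  ⇒  outside

inside=no margin=389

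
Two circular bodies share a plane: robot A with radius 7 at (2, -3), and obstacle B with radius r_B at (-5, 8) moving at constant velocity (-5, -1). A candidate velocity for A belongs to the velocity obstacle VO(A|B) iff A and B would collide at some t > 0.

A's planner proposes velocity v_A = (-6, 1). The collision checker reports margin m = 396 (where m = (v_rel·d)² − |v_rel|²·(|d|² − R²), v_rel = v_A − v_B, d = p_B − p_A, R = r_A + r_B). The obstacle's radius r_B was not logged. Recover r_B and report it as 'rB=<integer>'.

m = 396
d = (-7, 11);  v_rel = (-1, 2),  |v_rel|² = 5
v_rel×d = (-1)·(11) − (2)·(-7) = 3
since m = R²·5 − 3²:  R² = (9 + 396) / 5 = 81
R = √81 = 9  ⇒  r_B = 9 − 7 = 2

rB=2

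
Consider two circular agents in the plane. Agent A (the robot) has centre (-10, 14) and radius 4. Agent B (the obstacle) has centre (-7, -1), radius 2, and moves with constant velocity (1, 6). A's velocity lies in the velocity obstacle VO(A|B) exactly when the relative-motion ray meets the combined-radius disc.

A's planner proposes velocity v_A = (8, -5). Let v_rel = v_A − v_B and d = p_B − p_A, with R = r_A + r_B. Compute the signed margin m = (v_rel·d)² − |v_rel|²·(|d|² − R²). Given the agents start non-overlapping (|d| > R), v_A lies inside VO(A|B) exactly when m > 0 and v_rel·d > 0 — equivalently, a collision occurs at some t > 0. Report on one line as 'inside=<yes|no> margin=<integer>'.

d = (3, -15),  |d|² = 234;  R = 4+2 = 6,  c = 234−6² = 198
v_rel = (7, -11),  |v_rel|² = 170;  v_rel·d = (7)·(3) + (-11)·(-15) = 186
170·t² − 372·t + 198 = 0  ⇒  m = 186² − 170·198 = 936
m = 936 > 0,  v_rel·d = 186 > 0  ⇒  inside

inside=yes margin=936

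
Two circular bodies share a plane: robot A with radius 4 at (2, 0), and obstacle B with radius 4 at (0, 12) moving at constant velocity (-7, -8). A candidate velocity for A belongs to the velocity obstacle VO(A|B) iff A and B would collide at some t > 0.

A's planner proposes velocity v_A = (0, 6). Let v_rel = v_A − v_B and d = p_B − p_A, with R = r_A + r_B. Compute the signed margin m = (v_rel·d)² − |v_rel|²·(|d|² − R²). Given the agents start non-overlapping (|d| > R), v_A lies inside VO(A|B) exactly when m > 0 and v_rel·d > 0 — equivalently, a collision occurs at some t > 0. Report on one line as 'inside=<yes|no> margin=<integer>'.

d = (-2, 12),  |d|² = 148;  R = 4+4 = 8,  c = 148−8² = 84
v_rel = (7, 14),  |v_rel|² = 245;  v_rel·d = (7)·(-2) + (14)·(12) = 154
245·t² − 308·t + 84 = 0  ⇒  m = 154² − 245·84 = 3136
m = 3136 > 0,  v_rel·d = 154 > 0  ⇒  inside

inside=yes margin=3136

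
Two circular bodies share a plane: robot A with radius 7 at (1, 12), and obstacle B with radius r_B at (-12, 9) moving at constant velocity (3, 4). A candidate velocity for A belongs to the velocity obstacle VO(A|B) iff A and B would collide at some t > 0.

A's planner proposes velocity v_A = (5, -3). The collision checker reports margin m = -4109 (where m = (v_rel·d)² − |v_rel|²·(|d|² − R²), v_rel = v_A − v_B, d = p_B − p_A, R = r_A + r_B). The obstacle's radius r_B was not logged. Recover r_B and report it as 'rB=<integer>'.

m = -4109
d = (-13, -3);  v_rel = (2, -7),  |v_rel|² = 53
v_rel×d = (2)·(-3) − (-7)·(-13) = -97
since m = R²·53 − (-97)²:  R² = (9409 + -4109) / 53 = 100
R = √100 = 10  ⇒  r_B = 10 − 7 = 3

rB=3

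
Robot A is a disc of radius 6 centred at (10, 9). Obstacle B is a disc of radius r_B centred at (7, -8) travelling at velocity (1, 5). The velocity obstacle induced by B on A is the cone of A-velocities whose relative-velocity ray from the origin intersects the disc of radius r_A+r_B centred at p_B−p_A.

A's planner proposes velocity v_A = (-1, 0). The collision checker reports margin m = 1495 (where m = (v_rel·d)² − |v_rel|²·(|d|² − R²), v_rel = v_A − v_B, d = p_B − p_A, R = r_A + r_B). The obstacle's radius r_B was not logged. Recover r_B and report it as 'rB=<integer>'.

m = 1495
d = (-3, -17);  v_rel = (-2, -5),  |v_rel|² = 29
v_rel×d = (-2)·(-17) − (-5)·(-3) = 19
since m = R²·29 − 19²:  R² = (361 + 1495) / 29 = 64
R = √64 = 8  ⇒  r_B = 8 − 6 = 2

rB=2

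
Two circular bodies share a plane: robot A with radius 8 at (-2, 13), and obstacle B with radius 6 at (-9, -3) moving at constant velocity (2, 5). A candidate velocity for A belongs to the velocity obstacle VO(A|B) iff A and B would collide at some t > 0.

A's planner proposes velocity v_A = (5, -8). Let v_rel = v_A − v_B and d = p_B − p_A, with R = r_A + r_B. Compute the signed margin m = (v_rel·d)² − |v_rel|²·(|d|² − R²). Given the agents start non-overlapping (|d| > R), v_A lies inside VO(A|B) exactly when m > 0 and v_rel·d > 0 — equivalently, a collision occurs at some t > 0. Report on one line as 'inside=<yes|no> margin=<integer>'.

d = (-7, -16),  |d|² = 305;  R = 8+6 = 14,  c = 305−14² = 109
v_rel = (3, -13),  |v_rel|² = 178;  v_rel·d = (3)·(-7) + (-13)·(-16) = 187
178·t² − 374·t + 109 = 0  ⇒  m = 187² − 178·109 = 15567
m = 15567 > 0,  v_rel·d = 187 > 0  ⇒  inside

inside=yes margin=15567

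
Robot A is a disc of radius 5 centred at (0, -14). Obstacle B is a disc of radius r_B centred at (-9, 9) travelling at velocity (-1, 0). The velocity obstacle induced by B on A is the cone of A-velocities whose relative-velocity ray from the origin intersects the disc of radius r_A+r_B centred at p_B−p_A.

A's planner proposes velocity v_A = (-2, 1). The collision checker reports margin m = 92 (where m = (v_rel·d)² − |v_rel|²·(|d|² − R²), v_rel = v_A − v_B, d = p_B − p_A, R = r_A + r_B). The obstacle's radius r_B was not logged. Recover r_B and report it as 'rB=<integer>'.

m = 92
d = (-9, 23);  v_rel = (-1, 1),  |v_rel|² = 2
v_rel×d = (-1)·(23) − (1)·(-9) = -14
since m = R²·2 − (-14)²:  R² = (196 + 92) / 2 = 144
R = √144 = 12  ⇒  r_B = 12 − 5 = 7

rB=7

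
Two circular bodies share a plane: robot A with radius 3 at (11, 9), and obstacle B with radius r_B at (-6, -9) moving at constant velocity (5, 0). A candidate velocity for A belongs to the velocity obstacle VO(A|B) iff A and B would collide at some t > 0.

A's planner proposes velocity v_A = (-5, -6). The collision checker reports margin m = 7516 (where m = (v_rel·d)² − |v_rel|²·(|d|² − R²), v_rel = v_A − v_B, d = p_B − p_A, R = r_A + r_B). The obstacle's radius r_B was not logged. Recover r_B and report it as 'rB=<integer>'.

m = 7516
d = (-17, -18);  v_rel = (-10, -6),  |v_rel|² = 136
v_rel×d = (-10)·(-18) − (-6)·(-17) = 78
since m = R²·136 − 78²:  R² = (6084 + 7516) / 136 = 100
R = √100 = 10  ⇒  r_B = 10 − 3 = 7

rB=7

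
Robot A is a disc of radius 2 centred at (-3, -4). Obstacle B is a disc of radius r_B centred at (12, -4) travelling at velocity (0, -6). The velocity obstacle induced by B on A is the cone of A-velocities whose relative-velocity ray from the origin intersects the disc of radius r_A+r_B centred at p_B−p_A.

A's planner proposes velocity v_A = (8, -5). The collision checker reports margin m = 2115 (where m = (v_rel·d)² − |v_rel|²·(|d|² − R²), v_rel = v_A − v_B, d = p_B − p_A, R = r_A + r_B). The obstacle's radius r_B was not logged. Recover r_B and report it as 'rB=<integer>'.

m = 2115
d = (15, 0);  v_rel = (8, 1),  |v_rel|² = 65
v_rel×d = (8)·(0) − (1)·(15) = -15
since m = R²·65 − (-15)²:  R² = (225 + 2115) / 65 = 36
R = √36 = 6  ⇒  r_B = 6 − 2 = 4

rB=4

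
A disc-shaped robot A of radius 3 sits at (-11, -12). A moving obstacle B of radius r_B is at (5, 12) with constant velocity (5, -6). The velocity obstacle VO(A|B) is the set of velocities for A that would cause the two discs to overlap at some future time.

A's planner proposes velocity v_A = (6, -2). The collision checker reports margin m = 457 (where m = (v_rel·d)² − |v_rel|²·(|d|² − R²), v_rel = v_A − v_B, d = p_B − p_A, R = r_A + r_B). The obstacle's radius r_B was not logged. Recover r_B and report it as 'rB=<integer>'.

m = 457
d = (16, 24);  v_rel = (1, 4),  |v_rel|² = 17
v_rel×d = (1)·(24) − (4)·(16) = -40
since m = R²·17 − (-40)²:  R² = (1600 + 457) / 17 = 121
R = √121 = 11  ⇒  r_B = 11 − 3 = 8

rB=8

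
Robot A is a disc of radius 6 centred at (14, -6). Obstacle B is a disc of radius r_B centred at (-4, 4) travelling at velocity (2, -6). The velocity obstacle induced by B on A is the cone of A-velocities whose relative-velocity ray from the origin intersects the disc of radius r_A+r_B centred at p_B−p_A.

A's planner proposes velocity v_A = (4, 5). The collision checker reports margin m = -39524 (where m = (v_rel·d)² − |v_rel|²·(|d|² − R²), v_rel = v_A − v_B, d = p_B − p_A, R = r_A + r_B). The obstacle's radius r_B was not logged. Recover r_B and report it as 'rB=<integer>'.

m = -39524
d = (-18, 10);  v_rel = (2, 11),  |v_rel|² = 125
v_rel×d = (2)·(10) − (11)·(-18) = 218
since m = R²·125 − 218²:  R² = (47524 + -39524) / 125 = 64
R = √64 = 8  ⇒  r_B = 8 − 6 = 2

rB=2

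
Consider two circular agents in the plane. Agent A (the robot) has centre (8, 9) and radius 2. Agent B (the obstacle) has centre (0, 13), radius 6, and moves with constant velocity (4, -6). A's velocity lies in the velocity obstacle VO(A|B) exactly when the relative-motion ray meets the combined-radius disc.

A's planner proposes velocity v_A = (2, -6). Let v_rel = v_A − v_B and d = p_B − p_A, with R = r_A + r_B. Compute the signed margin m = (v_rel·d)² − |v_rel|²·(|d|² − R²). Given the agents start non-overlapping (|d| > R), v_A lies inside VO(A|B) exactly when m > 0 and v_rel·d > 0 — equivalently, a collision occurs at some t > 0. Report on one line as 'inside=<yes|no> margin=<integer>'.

d = (-8, 4),  |d|² = 80;  R = 2+6 = 8,  c = 80−8² = 16
v_rel = (-2, 0),  |v_rel|² = 4;  v_rel·d = (-2)·(-8) + (0)·(4) = 16
4·t² − 32·t + 16 = 0  ⇒  m = 16² − 4·16 = 192
m = 192 > 0,  v_rel·d = 16 > 0  ⇒  inside

inside=yes margin=192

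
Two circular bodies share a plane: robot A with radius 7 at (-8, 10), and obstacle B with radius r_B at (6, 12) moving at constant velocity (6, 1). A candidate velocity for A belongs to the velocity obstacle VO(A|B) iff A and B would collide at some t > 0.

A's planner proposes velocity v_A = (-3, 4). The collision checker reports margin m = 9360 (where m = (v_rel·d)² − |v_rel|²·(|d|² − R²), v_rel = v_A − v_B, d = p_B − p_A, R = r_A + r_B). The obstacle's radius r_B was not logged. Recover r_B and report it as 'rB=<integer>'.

m = 9360
d = (14, 2);  v_rel = (-9, 3),  |v_rel|² = 90
v_rel×d = (-9)·(2) − (3)·(14) = -60
since m = R²·90 − (-60)²:  R² = (3600 + 9360) / 90 = 144
R = √144 = 12  ⇒  r_B = 12 − 7 = 5

rB=5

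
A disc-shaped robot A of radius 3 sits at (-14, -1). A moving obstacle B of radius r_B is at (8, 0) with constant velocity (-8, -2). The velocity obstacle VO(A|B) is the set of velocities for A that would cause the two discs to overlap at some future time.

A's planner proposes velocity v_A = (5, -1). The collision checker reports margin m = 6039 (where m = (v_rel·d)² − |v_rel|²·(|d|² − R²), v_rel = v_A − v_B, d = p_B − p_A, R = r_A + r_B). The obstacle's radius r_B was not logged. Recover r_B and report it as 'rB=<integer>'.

m = 6039
d = (22, 1);  v_rel = (13, 1),  |v_rel|² = 170
v_rel×d = (13)·(1) − (1)·(22) = -9
since m = R²·170 − (-9)²:  R² = (81 + 6039) / 170 = 36
R = √36 = 6  ⇒  r_B = 6 − 3 = 3

rB=3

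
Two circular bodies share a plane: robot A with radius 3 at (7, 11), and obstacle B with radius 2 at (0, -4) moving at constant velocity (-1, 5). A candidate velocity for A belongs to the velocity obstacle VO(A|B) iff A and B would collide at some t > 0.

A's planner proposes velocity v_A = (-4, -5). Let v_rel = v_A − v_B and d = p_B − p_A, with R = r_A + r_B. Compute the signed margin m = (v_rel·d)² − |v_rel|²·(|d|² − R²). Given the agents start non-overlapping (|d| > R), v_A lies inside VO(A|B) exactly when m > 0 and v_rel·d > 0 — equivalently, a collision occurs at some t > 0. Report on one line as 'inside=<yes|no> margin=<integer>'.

d = (-7, -15),  |d|² = 274;  R = 3+2 = 5,  c = 274−5² = 249
v_rel = (-3, -10),  |v_rel|² = 109;  v_rel·d = (-3)·(-7) + (-10)·(-15) = 171
109·t² − 342·t + 249 = 0  ⇒  m = 171² − 109·249 = 2100
m = 2100 > 0,  v_rel·d = 171 > 0  ⇒  inside

inside=yes margin=2100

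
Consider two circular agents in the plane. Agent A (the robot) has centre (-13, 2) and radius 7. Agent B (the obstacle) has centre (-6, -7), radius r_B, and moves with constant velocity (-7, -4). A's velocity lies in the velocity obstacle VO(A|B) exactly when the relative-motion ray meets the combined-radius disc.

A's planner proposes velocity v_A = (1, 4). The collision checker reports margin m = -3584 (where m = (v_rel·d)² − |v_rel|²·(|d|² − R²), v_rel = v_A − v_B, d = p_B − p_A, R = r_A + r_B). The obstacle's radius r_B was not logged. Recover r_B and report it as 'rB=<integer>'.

m = -3584
d = (7, -9);  v_rel = (8, 8),  |v_rel|² = 128
v_rel×d = (8)·(-9) − (8)·(7) = -128
since m = R²·128 − (-128)²:  R² = (16384 + -3584) / 128 = 100
R = √100 = 10  ⇒  r_B = 10 − 7 = 3

rB=3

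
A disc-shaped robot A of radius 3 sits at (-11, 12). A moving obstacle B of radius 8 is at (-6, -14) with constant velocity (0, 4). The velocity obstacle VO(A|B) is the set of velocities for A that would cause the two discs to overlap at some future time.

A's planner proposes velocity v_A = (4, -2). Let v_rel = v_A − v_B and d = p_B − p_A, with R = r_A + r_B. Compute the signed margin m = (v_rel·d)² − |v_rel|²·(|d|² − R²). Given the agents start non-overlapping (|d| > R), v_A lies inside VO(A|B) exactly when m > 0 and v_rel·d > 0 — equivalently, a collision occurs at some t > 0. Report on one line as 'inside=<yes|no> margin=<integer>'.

d = (5, -26),  |d|² = 701;  R = 3+8 = 11,  c = 701−11² = 580
v_rel = (4, -6),  |v_rel|² = 52;  v_rel·d = (4)·(5) + (-6)·(-26) = 176
52·t² − 352·t + 580 = 0  ⇒  m = 176² − 52·580 = 816
m = 816 > 0,  v_rel·d = 176 > 0  ⇒  inside

inside=yes margin=816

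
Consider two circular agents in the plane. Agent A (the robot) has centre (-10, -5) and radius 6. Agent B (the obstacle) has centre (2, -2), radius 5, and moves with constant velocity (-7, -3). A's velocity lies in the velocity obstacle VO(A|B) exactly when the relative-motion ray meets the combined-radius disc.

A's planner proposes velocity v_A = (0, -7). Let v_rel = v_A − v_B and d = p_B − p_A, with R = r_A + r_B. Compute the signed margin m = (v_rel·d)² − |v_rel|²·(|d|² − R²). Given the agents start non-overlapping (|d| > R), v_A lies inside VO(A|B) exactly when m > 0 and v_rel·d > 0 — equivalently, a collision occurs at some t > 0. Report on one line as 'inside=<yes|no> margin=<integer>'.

d = (12, 3),  |d|² = 153;  R = 6+5 = 11,  c = 153−11² = 32
v_rel = (7, -4),  |v_rel|² = 65;  v_rel·d = (7)·(12) + (-4)·(3) = 72
65·t² − 144·t + 32 = 0  ⇒  m = 72² − 65·32 = 3104
m = 3104 > 0,  v_rel·d = 72 > 0  ⇒  inside

inside=yes margin=3104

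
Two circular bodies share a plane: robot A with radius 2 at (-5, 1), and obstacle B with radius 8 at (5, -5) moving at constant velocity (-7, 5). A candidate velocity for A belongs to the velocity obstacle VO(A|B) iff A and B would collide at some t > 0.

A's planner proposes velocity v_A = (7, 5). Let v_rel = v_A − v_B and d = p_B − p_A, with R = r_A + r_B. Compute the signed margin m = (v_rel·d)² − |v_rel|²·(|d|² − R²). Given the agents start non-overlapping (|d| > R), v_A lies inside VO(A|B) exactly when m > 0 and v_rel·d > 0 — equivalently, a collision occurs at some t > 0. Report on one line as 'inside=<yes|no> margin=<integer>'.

d = (10, -6),  |d|² = 136;  R = 2+8 = 10,  c = 136−10² = 36
v_rel = (14, 0),  |v_rel|² = 196;  v_rel·d = (14)·(10) + (0)·(-6) = 140
196·t² − 280·t + 36 = 0  ⇒  m = 140² − 196·36 = 12544
m = 12544 > 0,  v_rel·d = 140 > 0  ⇒  inside

inside=yes margin=12544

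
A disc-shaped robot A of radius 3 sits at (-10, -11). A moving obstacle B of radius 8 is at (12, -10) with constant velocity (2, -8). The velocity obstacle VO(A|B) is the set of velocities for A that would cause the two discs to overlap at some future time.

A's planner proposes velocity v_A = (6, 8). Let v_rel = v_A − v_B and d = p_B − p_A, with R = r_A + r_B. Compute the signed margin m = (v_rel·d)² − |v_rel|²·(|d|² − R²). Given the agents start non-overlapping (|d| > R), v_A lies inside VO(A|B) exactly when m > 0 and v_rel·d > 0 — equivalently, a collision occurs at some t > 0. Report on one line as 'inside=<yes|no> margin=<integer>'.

d = (22, 1),  |d|² = 485;  R = 3+8 = 11,  c = 485−11² = 364
v_rel = (4, 16),  |v_rel|² = 272;  v_rel·d = (4)·(22) + (16)·(1) = 104
272·t² − 208·t + 364 = 0  ⇒  m = 104² − 272·364 = -88192
m = -88192 < 0,  v_rel·d = 104 > 0  ⇒  outside

inside=no margin=-88192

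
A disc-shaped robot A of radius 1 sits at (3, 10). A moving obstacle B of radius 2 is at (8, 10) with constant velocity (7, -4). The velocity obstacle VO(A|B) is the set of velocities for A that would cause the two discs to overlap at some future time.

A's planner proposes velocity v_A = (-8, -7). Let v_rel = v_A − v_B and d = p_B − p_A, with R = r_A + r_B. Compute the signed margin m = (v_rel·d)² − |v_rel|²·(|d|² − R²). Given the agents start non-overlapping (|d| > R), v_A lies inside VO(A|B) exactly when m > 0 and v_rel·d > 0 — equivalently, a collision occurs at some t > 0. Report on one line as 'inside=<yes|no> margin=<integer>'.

d = (5, 0),  |d|² = 25;  R = 1+2 = 3,  c = 25−3² = 16
v_rel = (-15, -3),  |v_rel|² = 234;  v_rel·d = (-15)·(5) + (-3)·(0) = -75
234·t² + 150·t + 16 = 0  ⇒  m = (-75)² − 234·16 = 1881
m = 1881 > 0,  v_rel·d = -75 < 0  ⇒  outside

inside=no margin=1881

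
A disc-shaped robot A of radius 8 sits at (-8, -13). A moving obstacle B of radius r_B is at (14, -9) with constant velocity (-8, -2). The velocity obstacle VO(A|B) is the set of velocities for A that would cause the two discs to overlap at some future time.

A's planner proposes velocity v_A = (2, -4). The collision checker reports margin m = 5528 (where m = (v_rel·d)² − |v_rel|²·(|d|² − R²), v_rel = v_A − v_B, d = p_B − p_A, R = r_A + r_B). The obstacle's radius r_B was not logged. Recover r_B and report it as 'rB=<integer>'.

m = 5528
d = (22, 4);  v_rel = (10, -2),  |v_rel|² = 104
v_rel×d = (10)·(4) − (-2)·(22) = 84
since m = R²·104 − 84²:  R² = (7056 + 5528) / 104 = 121
R = √121 = 11  ⇒  r_B = 11 − 8 = 3

rB=3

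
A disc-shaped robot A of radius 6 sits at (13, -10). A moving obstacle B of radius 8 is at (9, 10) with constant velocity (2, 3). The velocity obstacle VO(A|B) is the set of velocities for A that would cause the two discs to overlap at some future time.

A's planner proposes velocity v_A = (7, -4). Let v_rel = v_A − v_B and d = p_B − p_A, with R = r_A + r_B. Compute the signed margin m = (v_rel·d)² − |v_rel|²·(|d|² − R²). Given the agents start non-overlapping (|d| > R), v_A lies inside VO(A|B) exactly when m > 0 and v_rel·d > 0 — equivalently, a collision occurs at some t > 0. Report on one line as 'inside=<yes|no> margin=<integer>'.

d = (-4, 20),  |d|² = 416;  R = 6+8 = 14,  c = 416−14² = 220
v_rel = (5, -7),  |v_rel|² = 74;  v_rel·d = (5)·(-4) + (-7)·(20) = -160
74·t² + 320·t + 220 = 0  ⇒  m = (-160)² − 74·220 = 9320
m = 9320 > 0,  v_rel·d = -160 < 0  ⇒  outside

inside=no margin=9320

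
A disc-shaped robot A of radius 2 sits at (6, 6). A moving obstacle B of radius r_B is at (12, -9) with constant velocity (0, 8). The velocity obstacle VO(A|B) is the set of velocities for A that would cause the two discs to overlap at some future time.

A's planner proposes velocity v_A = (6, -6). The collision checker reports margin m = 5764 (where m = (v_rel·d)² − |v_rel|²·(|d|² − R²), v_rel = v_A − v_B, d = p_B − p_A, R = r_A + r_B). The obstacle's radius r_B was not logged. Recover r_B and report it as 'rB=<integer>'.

m = 5764
d = (6, -15);  v_rel = (6, -14),  |v_rel|² = 232
v_rel×d = (6)·(-15) − (-14)·(6) = -6
since m = R²·232 − (-6)²:  R² = (36 + 5764) / 232 = 25
R = √25 = 5  ⇒  r_B = 5 − 2 = 3

rB=3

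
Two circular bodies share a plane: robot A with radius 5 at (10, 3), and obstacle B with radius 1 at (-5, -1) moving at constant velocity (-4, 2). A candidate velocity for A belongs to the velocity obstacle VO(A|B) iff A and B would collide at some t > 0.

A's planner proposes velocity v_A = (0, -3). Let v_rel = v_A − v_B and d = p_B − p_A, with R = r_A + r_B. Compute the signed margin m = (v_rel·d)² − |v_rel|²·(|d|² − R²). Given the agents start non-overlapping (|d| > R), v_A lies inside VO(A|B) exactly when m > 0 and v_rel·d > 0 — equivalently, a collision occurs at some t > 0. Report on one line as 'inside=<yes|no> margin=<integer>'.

d = (-15, -4),  |d|² = 241;  R = 5+1 = 6,  c = 241−6² = 205
v_rel = (4, -5),  |v_rel|² = 41;  v_rel·d = (4)·(-15) + (-5)·(-4) = -40
41·t² + 80·t + 205 = 0  ⇒  m = (-40)² − 41·205 = -6805
m = -6805 < 0,  v_rel·d = -40 < 0  ⇒  outside

inside=no margin=-6805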